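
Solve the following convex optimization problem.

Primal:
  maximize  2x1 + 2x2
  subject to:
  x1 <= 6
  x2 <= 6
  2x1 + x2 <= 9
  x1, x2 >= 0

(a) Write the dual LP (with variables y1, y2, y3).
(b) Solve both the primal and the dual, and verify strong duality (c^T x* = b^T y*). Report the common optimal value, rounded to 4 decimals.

The standard primal-dual pair for 'max c^T x s.t. A x <= b, x >= 0' is:
  Dual:  min b^T y  s.t.  A^T y >= c,  y >= 0.

So the dual LP is:
  minimize  6y1 + 6y2 + 9y3
  subject to:
    y1 + 2y3 >= 2
    y2 + y3 >= 2
    y1, y2, y3 >= 0

Solving the primal: x* = (1.5, 6).
  primal value c^T x* = 15.
Solving the dual: y* = (0, 1, 1).
  dual value b^T y* = 15.
Strong duality: c^T x* = b^T y*. Confirmed.

15


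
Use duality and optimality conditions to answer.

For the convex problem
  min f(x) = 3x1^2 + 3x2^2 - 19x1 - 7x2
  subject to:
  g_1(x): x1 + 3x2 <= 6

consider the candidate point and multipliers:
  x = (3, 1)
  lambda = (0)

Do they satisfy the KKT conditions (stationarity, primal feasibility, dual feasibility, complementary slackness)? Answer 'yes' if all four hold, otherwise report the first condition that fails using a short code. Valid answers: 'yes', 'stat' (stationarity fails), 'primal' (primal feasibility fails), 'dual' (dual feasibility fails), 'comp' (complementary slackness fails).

Gradient of f: grad f(x) = Q x + c = (-1, -1)
Constraint values g_i(x) = a_i^T x - b_i:
  g_1((3, 1)) = 0
Stationarity residual: grad f(x) + sum_i lambda_i a_i = (-1, -1)
  -> stationarity FAILS
Primal feasibility (all g_i <= 0): OK
Dual feasibility (all lambda_i >= 0): OK
Complementary slackness (lambda_i * g_i(x) = 0 for all i): OK

Verdict: the first failing condition is stationarity -> stat.

stat


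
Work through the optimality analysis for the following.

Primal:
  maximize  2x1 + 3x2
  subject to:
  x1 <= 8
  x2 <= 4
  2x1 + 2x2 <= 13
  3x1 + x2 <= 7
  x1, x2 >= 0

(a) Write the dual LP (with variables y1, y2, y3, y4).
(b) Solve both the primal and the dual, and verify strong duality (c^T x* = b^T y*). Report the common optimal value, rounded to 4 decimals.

The standard primal-dual pair for 'max c^T x s.t. A x <= b, x >= 0' is:
  Dual:  min b^T y  s.t.  A^T y >= c,  y >= 0.

So the dual LP is:
  minimize  8y1 + 4y2 + 13y3 + 7y4
  subject to:
    y1 + 2y3 + 3y4 >= 2
    y2 + 2y3 + y4 >= 3
    y1, y2, y3, y4 >= 0

Solving the primal: x* = (1, 4).
  primal value c^T x* = 14.
Solving the dual: y* = (0, 2.3333, 0, 0.6667).
  dual value b^T y* = 14.
Strong duality: c^T x* = b^T y*. Confirmed.

14


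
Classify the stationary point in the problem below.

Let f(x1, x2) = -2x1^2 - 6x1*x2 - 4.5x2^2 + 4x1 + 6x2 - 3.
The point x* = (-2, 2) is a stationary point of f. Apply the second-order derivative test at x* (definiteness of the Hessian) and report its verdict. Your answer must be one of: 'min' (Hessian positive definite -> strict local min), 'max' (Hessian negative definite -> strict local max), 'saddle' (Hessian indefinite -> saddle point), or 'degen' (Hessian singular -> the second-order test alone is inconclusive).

Compute the Hessian H = grad^2 f:
  H = [[-4, -6], [-6, -9]]
Verify stationarity: grad f(x*) = H x* + g = (0, 0).
Eigenvalues of H: -13, 0.
H has a zero eigenvalue (singular; negative semidefinite but not definite), so H is neither positive definite, negative definite, nor indefinite. The second-order test alone is inconclusive -> degen.
(Indeed, f is constant along the null direction of H through x*, so x* is not a strict local extremum.)

degen


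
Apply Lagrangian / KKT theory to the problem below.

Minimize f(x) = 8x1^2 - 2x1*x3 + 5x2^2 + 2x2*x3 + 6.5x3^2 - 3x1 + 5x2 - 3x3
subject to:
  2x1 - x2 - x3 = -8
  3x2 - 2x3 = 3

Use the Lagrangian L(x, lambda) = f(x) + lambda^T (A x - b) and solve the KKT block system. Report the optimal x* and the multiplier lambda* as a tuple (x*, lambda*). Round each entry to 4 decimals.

Form the Lagrangian:
  L(x, lambda) = (1/2) x^T Q x + c^T x + lambda^T (A x - b)
Stationarity (grad_x L = 0): Q x + c + A^T lambda = 0.
Primal feasibility: A x = b.

This gives the KKT block system:
  [ Q   A^T ] [ x     ]   [-c ]
  [ A    0  ] [ lambda ] = [ b ]

Solving the linear system:
  x*      = (-2.509, 1.7928, 1.1892)
  lambda* = (22.761, -0.8486)
  f(x*)   = 98.7784

x* = (-2.509, 1.7928, 1.1892), lambda* = (22.761, -0.8486)


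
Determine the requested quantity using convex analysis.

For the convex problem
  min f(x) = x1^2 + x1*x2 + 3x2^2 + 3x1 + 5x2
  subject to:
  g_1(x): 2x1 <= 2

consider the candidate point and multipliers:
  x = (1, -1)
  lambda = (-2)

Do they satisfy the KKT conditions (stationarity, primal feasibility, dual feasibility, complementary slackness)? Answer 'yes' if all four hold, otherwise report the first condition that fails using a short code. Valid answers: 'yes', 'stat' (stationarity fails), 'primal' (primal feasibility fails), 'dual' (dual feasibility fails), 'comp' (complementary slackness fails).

Gradient of f: grad f(x) = Q x + c = (4, 0)
Constraint values g_i(x) = a_i^T x - b_i:
  g_1((1, -1)) = 0
Stationarity residual: grad f(x) + sum_i lambda_i a_i = (0, 0)
  -> stationarity OK
Primal feasibility (all g_i <= 0): OK
Dual feasibility (all lambda_i >= 0): FAILS
Complementary slackness (lambda_i * g_i(x) = 0 for all i): OK

Verdict: the first failing condition is dual_feasibility -> dual.

dual


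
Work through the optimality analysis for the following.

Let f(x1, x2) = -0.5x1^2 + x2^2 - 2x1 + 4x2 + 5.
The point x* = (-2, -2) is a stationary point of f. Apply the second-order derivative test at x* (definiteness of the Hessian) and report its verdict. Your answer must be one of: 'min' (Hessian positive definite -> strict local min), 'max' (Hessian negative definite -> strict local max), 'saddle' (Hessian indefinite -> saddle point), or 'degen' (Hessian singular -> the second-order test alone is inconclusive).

Compute the Hessian H = grad^2 f:
  H = [[-1, 0], [0, 2]]
Verify stationarity: grad f(x*) = H x* + g = (0, 0).
Eigenvalues of H: -1, 2.
Eigenvalues have mixed signs, so H is indefinite -> x* is a saddle point.

saddle


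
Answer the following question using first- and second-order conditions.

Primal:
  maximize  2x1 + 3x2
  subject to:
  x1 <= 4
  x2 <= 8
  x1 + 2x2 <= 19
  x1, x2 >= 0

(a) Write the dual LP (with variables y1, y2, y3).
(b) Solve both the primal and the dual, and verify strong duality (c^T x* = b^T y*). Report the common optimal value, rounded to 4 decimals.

The standard primal-dual pair for 'max c^T x s.t. A x <= b, x >= 0' is:
  Dual:  min b^T y  s.t.  A^T y >= c,  y >= 0.

So the dual LP is:
  minimize  4y1 + 8y2 + 19y3
  subject to:
    y1 + y3 >= 2
    y2 + 2y3 >= 3
    y1, y2, y3 >= 0

Solving the primal: x* = (4, 7.5).
  primal value c^T x* = 30.5.
Solving the dual: y* = (0.5, 0, 1.5).
  dual value b^T y* = 30.5.
Strong duality: c^T x* = b^T y*. Confirmed.

30.5


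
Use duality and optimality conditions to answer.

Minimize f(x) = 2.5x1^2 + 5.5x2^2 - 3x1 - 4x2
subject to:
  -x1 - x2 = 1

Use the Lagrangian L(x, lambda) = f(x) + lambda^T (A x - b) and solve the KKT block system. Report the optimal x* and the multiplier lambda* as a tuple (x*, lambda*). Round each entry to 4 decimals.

Form the Lagrangian:
  L(x, lambda) = (1/2) x^T Q x + c^T x + lambda^T (A x - b)
Stationarity (grad_x L = 0): Q x + c + A^T lambda = 0.
Primal feasibility: A x = b.

This gives the KKT block system:
  [ Q   A^T ] [ x     ]   [-c ]
  [ A    0  ] [ lambda ] = [ b ]

Solving the linear system:
  x*      = (-0.75, -0.25)
  lambda* = (-6.75)
  f(x*)   = 5

x* = (-0.75, -0.25), lambda* = (-6.75)


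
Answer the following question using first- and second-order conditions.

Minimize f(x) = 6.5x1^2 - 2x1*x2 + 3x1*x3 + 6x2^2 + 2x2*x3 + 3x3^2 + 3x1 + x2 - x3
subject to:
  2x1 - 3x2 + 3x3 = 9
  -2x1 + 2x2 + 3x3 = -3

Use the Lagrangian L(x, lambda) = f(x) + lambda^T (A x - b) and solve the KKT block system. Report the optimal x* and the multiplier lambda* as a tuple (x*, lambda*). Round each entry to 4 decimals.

Form the Lagrangian:
  L(x, lambda) = (1/2) x^T Q x + c^T x + lambda^T (A x - b)
Stationarity (grad_x L = 0): Q x + c + A^T lambda = 0.
Primal feasibility: A x = b.

This gives the KKT block system:
  [ Q   A^T ] [ x     ]   [-c ]
  [ A    0  ] [ lambda ] = [ b ]

Solving the linear system:
  x*      = (0.6364, -1.8909, 0.6849)
  lambda* = (-4.4836, 4.0713)
  f(x*)   = 25.9499

x* = (0.6364, -1.8909, 0.6849), lambda* = (-4.4836, 4.0713)


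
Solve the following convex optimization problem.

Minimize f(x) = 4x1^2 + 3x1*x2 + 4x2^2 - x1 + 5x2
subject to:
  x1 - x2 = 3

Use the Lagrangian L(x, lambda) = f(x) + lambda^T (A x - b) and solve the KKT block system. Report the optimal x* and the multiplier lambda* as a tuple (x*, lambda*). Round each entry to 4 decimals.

Form the Lagrangian:
  L(x, lambda) = (1/2) x^T Q x + c^T x + lambda^T (A x - b)
Stationarity (grad_x L = 0): Q x + c + A^T lambda = 0.
Primal feasibility: A x = b.

This gives the KKT block system:
  [ Q   A^T ] [ x     ]   [-c ]
  [ A    0  ] [ lambda ] = [ b ]

Solving the linear system:
  x*      = (1.3182, -1.6818)
  lambda* = (-4.5)
  f(x*)   = 1.8864

x* = (1.3182, -1.6818), lambda* = (-4.5)


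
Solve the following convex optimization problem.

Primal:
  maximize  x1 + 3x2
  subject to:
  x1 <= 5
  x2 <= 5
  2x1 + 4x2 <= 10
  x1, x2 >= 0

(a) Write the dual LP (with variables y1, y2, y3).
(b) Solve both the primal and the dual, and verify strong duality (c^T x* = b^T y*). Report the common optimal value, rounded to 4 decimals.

The standard primal-dual pair for 'max c^T x s.t. A x <= b, x >= 0' is:
  Dual:  min b^T y  s.t.  A^T y >= c,  y >= 0.

So the dual LP is:
  minimize  5y1 + 5y2 + 10y3
  subject to:
    y1 + 2y3 >= 1
    y2 + 4y3 >= 3
    y1, y2, y3 >= 0

Solving the primal: x* = (0, 2.5).
  primal value c^T x* = 7.5.
Solving the dual: y* = (0, 0, 0.75).
  dual value b^T y* = 7.5.
Strong duality: c^T x* = b^T y*. Confirmed.

7.5


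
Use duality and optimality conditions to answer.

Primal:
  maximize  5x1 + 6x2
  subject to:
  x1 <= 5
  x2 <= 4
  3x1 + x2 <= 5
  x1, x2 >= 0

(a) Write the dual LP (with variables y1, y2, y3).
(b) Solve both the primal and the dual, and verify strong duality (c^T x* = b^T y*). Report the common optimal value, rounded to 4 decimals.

The standard primal-dual pair for 'max c^T x s.t. A x <= b, x >= 0' is:
  Dual:  min b^T y  s.t.  A^T y >= c,  y >= 0.

So the dual LP is:
  minimize  5y1 + 4y2 + 5y3
  subject to:
    y1 + 3y3 >= 5
    y2 + y3 >= 6
    y1, y2, y3 >= 0

Solving the primal: x* = (0.3333, 4).
  primal value c^T x* = 25.6667.
Solving the dual: y* = (0, 4.3333, 1.6667).
  dual value b^T y* = 25.6667.
Strong duality: c^T x* = b^T y*. Confirmed.

25.6667


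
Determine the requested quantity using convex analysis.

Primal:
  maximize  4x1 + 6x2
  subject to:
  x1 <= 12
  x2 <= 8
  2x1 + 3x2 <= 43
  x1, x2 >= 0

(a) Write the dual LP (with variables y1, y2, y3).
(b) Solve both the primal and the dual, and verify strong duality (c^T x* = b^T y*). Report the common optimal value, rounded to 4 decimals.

The standard primal-dual pair for 'max c^T x s.t. A x <= b, x >= 0' is:
  Dual:  min b^T y  s.t.  A^T y >= c,  y >= 0.

So the dual LP is:
  minimize  12y1 + 8y2 + 43y3
  subject to:
    y1 + 2y3 >= 4
    y2 + 3y3 >= 6
    y1, y2, y3 >= 0

Solving the primal: x* = (9.5, 8).
  primal value c^T x* = 86.
Solving the dual: y* = (0, 0, 2).
  dual value b^T y* = 86.
Strong duality: c^T x* = b^T y*. Confirmed.

86


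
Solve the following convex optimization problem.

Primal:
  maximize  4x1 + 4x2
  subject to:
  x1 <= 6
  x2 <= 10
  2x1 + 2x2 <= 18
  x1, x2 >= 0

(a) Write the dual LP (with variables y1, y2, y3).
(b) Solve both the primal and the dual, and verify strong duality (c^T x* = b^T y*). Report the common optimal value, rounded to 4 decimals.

The standard primal-dual pair for 'max c^T x s.t. A x <= b, x >= 0' is:
  Dual:  min b^T y  s.t.  A^T y >= c,  y >= 0.

So the dual LP is:
  minimize  6y1 + 10y2 + 18y3
  subject to:
    y1 + 2y3 >= 4
    y2 + 2y3 >= 4
    y1, y2, y3 >= 0

Solving the primal: x* = (0, 9).
  primal value c^T x* = 36.
Solving the dual: y* = (0, 0, 2).
  dual value b^T y* = 36.
Strong duality: c^T x* = b^T y*. Confirmed.

36


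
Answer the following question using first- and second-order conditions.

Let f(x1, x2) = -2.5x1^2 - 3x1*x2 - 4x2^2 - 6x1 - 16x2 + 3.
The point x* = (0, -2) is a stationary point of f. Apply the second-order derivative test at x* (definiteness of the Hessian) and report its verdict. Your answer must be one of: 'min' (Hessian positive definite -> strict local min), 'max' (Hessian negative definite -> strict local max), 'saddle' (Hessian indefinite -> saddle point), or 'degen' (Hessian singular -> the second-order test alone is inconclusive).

Compute the Hessian H = grad^2 f:
  H = [[-5, -3], [-3, -8]]
Verify stationarity: grad f(x*) = H x* + g = (0, 0).
Eigenvalues of H: -9.8541, -3.1459.
Both eigenvalues < 0, so H is negative definite -> x* is a strict local max.

max


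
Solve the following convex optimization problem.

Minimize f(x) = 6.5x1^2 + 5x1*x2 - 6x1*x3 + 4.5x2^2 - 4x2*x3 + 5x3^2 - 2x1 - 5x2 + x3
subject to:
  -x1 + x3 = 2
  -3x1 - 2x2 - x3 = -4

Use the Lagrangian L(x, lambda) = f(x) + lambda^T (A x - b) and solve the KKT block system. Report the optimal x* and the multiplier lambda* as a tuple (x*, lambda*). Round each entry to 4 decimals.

Form the Lagrangian:
  L(x, lambda) = (1/2) x^T Q x + c^T x + lambda^T (A x - b)
Stationarity (grad_x L = 0): Q x + c + A^T lambda = 0.
Primal feasibility: A x = b.

This gives the KKT block system:
  [ Q   A^T ] [ x     ]   [-c ]
  [ A    0  ] [ lambda ] = [ b ]

Solving the linear system:
  x*      = (-0.3721, 1.7442, 1.6279)
  lambda* = (-11.3721, 1.1628)
  f(x*)   = 10.5233

x* = (-0.3721, 1.7442, 1.6279), lambda* = (-11.3721, 1.1628)


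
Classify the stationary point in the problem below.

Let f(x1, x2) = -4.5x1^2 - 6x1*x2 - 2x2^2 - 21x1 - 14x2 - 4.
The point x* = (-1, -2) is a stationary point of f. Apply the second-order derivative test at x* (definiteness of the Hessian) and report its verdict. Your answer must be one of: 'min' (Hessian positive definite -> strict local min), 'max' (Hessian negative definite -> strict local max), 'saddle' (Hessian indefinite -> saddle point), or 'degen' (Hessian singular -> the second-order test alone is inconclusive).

Compute the Hessian H = grad^2 f:
  H = [[-9, -6], [-6, -4]]
Verify stationarity: grad f(x*) = H x* + g = (0, 0).
Eigenvalues of H: -13, 0.
H has a zero eigenvalue (singular; negative semidefinite but not definite), so H is neither positive definite, negative definite, nor indefinite. The second-order test alone is inconclusive -> degen.
(Indeed, f is constant along the null direction of H through x*, so x* is not a strict local extremum.)

degen


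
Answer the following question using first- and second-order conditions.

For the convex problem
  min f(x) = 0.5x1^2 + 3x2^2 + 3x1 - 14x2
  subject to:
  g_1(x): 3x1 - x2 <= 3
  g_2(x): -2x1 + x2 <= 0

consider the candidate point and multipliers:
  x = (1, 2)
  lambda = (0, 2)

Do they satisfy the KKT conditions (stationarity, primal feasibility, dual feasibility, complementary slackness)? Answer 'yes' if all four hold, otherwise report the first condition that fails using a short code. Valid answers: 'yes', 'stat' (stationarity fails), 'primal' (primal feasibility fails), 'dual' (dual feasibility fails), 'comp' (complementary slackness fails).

Gradient of f: grad f(x) = Q x + c = (4, -2)
Constraint values g_i(x) = a_i^T x - b_i:
  g_1((1, 2)) = -2
  g_2((1, 2)) = 0
Stationarity residual: grad f(x) + sum_i lambda_i a_i = (0, 0)
  -> stationarity OK
Primal feasibility (all g_i <= 0): OK
Dual feasibility (all lambda_i >= 0): OK
Complementary slackness (lambda_i * g_i(x) = 0 for all i): OK

Verdict: yes, KKT holds.

yes


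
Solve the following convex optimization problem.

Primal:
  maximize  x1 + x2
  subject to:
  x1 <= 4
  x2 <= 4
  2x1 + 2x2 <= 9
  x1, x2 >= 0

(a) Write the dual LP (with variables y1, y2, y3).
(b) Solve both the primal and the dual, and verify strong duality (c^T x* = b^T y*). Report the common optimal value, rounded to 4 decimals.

The standard primal-dual pair for 'max c^T x s.t. A x <= b, x >= 0' is:
  Dual:  min b^T y  s.t.  A^T y >= c,  y >= 0.

So the dual LP is:
  minimize  4y1 + 4y2 + 9y3
  subject to:
    y1 + 2y3 >= 1
    y2 + 2y3 >= 1
    y1, y2, y3 >= 0

Solving the primal: x* = (0.5, 4).
  primal value c^T x* = 4.5.
Solving the dual: y* = (0, 0, 0.5).
  dual value b^T y* = 4.5.
Strong duality: c^T x* = b^T y*. Confirmed.

4.5


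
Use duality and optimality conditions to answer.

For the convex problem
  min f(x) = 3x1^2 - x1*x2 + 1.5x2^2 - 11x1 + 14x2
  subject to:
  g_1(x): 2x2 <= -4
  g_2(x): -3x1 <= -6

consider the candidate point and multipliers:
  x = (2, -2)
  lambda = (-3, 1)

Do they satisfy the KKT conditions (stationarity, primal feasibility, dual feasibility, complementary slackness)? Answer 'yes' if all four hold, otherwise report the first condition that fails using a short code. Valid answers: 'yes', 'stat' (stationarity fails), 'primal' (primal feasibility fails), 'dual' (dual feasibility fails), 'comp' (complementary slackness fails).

Gradient of f: grad f(x) = Q x + c = (3, 6)
Constraint values g_i(x) = a_i^T x - b_i:
  g_1((2, -2)) = 0
  g_2((2, -2)) = 0
Stationarity residual: grad f(x) + sum_i lambda_i a_i = (0, 0)
  -> stationarity OK
Primal feasibility (all g_i <= 0): OK
Dual feasibility (all lambda_i >= 0): FAILS
Complementary slackness (lambda_i * g_i(x) = 0 for all i): OK

Verdict: the first failing condition is dual_feasibility -> dual.

dual


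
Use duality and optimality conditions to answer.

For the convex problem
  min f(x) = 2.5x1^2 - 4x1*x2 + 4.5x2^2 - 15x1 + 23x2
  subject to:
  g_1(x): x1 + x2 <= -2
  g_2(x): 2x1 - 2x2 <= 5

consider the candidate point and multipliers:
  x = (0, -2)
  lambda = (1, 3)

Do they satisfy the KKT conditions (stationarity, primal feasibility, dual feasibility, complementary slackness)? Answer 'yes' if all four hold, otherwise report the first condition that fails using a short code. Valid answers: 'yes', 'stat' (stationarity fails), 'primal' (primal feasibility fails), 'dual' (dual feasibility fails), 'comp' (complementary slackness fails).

Gradient of f: grad f(x) = Q x + c = (-7, 5)
Constraint values g_i(x) = a_i^T x - b_i:
  g_1((0, -2)) = 0
  g_2((0, -2)) = -1
Stationarity residual: grad f(x) + sum_i lambda_i a_i = (0, 0)
  -> stationarity OK
Primal feasibility (all g_i <= 0): OK
Dual feasibility (all lambda_i >= 0): OK
Complementary slackness (lambda_i * g_i(x) = 0 for all i): FAILS

Verdict: the first failing condition is complementary_slackness -> comp.

comp


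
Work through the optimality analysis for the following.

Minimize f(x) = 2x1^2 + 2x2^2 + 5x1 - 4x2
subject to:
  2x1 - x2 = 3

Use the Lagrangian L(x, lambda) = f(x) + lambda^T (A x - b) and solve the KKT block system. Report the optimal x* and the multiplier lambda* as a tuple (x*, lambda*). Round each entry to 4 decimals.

Form the Lagrangian:
  L(x, lambda) = (1/2) x^T Q x + c^T x + lambda^T (A x - b)
Stationarity (grad_x L = 0): Q x + c + A^T lambda = 0.
Primal feasibility: A x = b.

This gives the KKT block system:
  [ Q   A^T ] [ x     ]   [-c ]
  [ A    0  ] [ lambda ] = [ b ]

Solving the linear system:
  x*      = (1.35, -0.3)
  lambda* = (-5.2)
  f(x*)   = 11.775

x* = (1.35, -0.3), lambda* = (-5.2)


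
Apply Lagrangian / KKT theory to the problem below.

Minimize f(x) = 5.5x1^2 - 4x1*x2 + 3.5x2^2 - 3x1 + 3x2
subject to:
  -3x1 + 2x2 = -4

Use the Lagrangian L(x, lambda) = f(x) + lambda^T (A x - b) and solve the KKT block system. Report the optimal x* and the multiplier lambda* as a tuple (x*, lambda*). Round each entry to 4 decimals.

Form the Lagrangian:
  L(x, lambda) = (1/2) x^T Q x + c^T x + lambda^T (A x - b)
Stationarity (grad_x L = 0): Q x + c + A^T lambda = 0.
Primal feasibility: A x = b.

This gives the KKT block system:
  [ Q   A^T ] [ x     ]   [-c ]
  [ A    0  ] [ lambda ] = [ b ]

Solving the linear system:
  x*      = (0.7797, -0.8305)
  lambda* = (2.9661)
  f(x*)   = 3.5169

x* = (0.7797, -0.8305), lambda* = (2.9661)


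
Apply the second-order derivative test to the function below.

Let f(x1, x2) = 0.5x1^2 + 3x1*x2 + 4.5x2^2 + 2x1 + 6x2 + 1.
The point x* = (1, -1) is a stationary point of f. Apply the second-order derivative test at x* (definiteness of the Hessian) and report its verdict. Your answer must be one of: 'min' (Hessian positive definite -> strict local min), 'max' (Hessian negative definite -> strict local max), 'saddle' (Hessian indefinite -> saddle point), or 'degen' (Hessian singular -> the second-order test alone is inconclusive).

Compute the Hessian H = grad^2 f:
  H = [[1, 3], [3, 9]]
Verify stationarity: grad f(x*) = H x* + g = (0, 0).
Eigenvalues of H: 0, 10.
H has a zero eigenvalue (singular; positive semidefinite but not definite), so H is neither positive definite, negative definite, nor indefinite. The second-order test alone is inconclusive -> degen.
(Indeed, f is constant along the null direction of H through x*, so x* is not a strict local extremum.)

degen


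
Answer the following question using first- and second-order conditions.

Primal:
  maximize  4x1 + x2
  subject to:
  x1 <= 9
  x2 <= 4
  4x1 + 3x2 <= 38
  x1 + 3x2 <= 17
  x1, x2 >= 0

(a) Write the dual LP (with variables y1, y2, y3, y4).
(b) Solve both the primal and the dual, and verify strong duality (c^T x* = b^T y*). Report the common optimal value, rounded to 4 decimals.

The standard primal-dual pair for 'max c^T x s.t. A x <= b, x >= 0' is:
  Dual:  min b^T y  s.t.  A^T y >= c,  y >= 0.

So the dual LP is:
  minimize  9y1 + 4y2 + 38y3 + 17y4
  subject to:
    y1 + 4y3 + y4 >= 4
    y2 + 3y3 + 3y4 >= 1
    y1, y2, y3, y4 >= 0

Solving the primal: x* = (9, 0.6667).
  primal value c^T x* = 36.6667.
Solving the dual: y* = (2.6667, 0, 0.3333, 0).
  dual value b^T y* = 36.6667.
Strong duality: c^T x* = b^T y*. Confirmed.

36.6667


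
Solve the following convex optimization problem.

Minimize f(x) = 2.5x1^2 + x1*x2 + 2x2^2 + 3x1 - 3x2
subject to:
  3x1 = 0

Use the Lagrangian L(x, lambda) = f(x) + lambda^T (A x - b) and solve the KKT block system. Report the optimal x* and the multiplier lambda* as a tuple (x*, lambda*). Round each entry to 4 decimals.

Form the Lagrangian:
  L(x, lambda) = (1/2) x^T Q x + c^T x + lambda^T (A x - b)
Stationarity (grad_x L = 0): Q x + c + A^T lambda = 0.
Primal feasibility: A x = b.

This gives the KKT block system:
  [ Q   A^T ] [ x     ]   [-c ]
  [ A    0  ] [ lambda ] = [ b ]

Solving the linear system:
  x*      = (0, 0.75)
  lambda* = (-1.25)
  f(x*)   = -1.125

x* = (0, 0.75), lambda* = (-1.25)


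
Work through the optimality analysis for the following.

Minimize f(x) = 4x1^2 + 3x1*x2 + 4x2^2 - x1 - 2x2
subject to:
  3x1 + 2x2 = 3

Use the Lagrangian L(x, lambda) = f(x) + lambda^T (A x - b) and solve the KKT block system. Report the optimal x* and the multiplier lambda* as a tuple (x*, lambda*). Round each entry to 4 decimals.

Form the Lagrangian:
  L(x, lambda) = (1/2) x^T Q x + c^T x + lambda^T (A x - b)
Stationarity (grad_x L = 0): Q x + c + A^T lambda = 0.
Primal feasibility: A x = b.

This gives the KKT block system:
  [ Q   A^T ] [ x     ]   [-c ]
  [ A    0  ] [ lambda ] = [ b ]

Solving the linear system:
  x*      = (0.6765, 0.4853)
  lambda* = (-1.9559)
  f(x*)   = 2.1103

x* = (0.6765, 0.4853), lambda* = (-1.9559)


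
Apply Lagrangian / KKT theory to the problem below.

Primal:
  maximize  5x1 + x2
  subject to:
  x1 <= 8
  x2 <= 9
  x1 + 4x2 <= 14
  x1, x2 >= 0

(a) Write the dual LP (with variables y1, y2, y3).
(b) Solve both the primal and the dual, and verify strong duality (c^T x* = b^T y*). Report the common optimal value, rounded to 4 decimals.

The standard primal-dual pair for 'max c^T x s.t. A x <= b, x >= 0' is:
  Dual:  min b^T y  s.t.  A^T y >= c,  y >= 0.

So the dual LP is:
  minimize  8y1 + 9y2 + 14y3
  subject to:
    y1 + y3 >= 5
    y2 + 4y3 >= 1
    y1, y2, y3 >= 0

Solving the primal: x* = (8, 1.5).
  primal value c^T x* = 41.5.
Solving the dual: y* = (4.75, 0, 0.25).
  dual value b^T y* = 41.5.
Strong duality: c^T x* = b^T y*. Confirmed.

41.5


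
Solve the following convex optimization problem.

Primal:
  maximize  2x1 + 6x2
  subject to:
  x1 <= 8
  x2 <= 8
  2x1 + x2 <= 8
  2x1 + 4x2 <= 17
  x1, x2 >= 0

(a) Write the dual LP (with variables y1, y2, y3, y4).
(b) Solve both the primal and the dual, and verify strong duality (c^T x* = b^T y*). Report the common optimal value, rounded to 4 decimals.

The standard primal-dual pair for 'max c^T x s.t. A x <= b, x >= 0' is:
  Dual:  min b^T y  s.t.  A^T y >= c,  y >= 0.

So the dual LP is:
  minimize  8y1 + 8y2 + 8y3 + 17y4
  subject to:
    y1 + 2y3 + 2y4 >= 2
    y2 + y3 + 4y4 >= 6
    y1, y2, y3, y4 >= 0

Solving the primal: x* = (0, 4.25).
  primal value c^T x* = 25.5.
Solving the dual: y* = (0, 0, 0, 1.5).
  dual value b^T y* = 25.5.
Strong duality: c^T x* = b^T y*. Confirmed.

25.5


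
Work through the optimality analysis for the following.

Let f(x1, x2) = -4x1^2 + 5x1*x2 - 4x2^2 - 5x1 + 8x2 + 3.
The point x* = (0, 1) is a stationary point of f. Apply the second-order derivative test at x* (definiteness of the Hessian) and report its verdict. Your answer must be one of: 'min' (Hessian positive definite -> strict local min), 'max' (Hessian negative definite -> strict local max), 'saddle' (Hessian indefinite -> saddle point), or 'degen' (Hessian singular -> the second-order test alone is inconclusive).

Compute the Hessian H = grad^2 f:
  H = [[-8, 5], [5, -8]]
Verify stationarity: grad f(x*) = H x* + g = (0, 0).
Eigenvalues of H: -13, -3.
Both eigenvalues < 0, so H is negative definite -> x* is a strict local max.

max


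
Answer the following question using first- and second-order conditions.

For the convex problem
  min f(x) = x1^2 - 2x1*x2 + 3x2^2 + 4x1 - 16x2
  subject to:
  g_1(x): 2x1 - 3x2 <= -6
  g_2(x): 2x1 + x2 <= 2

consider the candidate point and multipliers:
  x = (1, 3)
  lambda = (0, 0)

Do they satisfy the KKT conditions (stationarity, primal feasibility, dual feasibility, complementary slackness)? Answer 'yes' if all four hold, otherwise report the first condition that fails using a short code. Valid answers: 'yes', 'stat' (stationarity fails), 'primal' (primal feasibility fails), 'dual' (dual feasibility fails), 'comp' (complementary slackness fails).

Gradient of f: grad f(x) = Q x + c = (0, 0)
Constraint values g_i(x) = a_i^T x - b_i:
  g_1((1, 3)) = -1
  g_2((1, 3)) = 3
Stationarity residual: grad f(x) + sum_i lambda_i a_i = (0, 0)
  -> stationarity OK
Primal feasibility (all g_i <= 0): FAILS
Dual feasibility (all lambda_i >= 0): OK
Complementary slackness (lambda_i * g_i(x) = 0 for all i): OK

Verdict: the first failing condition is primal_feasibility -> primal.

primal


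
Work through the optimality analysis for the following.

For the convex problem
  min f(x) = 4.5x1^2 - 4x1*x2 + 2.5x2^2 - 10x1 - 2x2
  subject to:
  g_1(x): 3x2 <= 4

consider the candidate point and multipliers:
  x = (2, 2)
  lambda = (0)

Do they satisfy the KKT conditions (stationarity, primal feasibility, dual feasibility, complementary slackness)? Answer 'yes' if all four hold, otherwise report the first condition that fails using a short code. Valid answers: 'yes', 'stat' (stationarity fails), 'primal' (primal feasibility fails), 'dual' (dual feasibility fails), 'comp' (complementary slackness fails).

Gradient of f: grad f(x) = Q x + c = (0, 0)
Constraint values g_i(x) = a_i^T x - b_i:
  g_1((2, 2)) = 2
Stationarity residual: grad f(x) + sum_i lambda_i a_i = (0, 0)
  -> stationarity OK
Primal feasibility (all g_i <= 0): FAILS
Dual feasibility (all lambda_i >= 0): OK
Complementary slackness (lambda_i * g_i(x) = 0 for all i): OK

Verdict: the first failing condition is primal_feasibility -> primal.

primal


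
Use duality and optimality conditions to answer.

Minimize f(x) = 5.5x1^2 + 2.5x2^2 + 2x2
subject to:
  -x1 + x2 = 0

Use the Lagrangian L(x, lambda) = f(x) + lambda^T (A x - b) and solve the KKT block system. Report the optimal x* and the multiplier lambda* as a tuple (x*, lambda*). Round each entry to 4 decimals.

Form the Lagrangian:
  L(x, lambda) = (1/2) x^T Q x + c^T x + lambda^T (A x - b)
Stationarity (grad_x L = 0): Q x + c + A^T lambda = 0.
Primal feasibility: A x = b.

This gives the KKT block system:
  [ Q   A^T ] [ x     ]   [-c ]
  [ A    0  ] [ lambda ] = [ b ]

Solving the linear system:
  x*      = (-0.125, -0.125)
  lambda* = (-1.375)
  f(x*)   = -0.125

x* = (-0.125, -0.125), lambda* = (-1.375)


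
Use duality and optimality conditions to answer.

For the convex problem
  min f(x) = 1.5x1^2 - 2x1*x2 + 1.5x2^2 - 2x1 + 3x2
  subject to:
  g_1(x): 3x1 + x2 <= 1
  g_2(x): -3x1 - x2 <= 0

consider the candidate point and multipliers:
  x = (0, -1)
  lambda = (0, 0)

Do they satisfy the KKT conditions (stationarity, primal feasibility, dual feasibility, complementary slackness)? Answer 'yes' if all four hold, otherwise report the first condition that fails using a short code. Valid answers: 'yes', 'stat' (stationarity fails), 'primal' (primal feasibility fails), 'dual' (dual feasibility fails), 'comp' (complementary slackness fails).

Gradient of f: grad f(x) = Q x + c = (0, 0)
Constraint values g_i(x) = a_i^T x - b_i:
  g_1((0, -1)) = -2
  g_2((0, -1)) = 1
Stationarity residual: grad f(x) + sum_i lambda_i a_i = (0, 0)
  -> stationarity OK
Primal feasibility (all g_i <= 0): FAILS
Dual feasibility (all lambda_i >= 0): OK
Complementary slackness (lambda_i * g_i(x) = 0 for all i): OK

Verdict: the first failing condition is primal_feasibility -> primal.

primal


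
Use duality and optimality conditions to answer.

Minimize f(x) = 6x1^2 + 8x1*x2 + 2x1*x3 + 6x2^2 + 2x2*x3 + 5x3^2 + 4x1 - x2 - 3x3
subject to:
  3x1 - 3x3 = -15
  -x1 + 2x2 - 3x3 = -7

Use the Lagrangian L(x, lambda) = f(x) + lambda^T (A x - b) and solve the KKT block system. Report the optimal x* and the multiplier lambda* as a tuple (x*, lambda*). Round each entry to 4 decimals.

Form the Lagrangian:
  L(x, lambda) = (1/2) x^T Q x + c^T x + lambda^T (A x - b)
Stationarity (grad_x L = 0): Q x + c + A^T lambda = 0.
Primal feasibility: A x = b.

This gives the KKT block system:
  [ Q   A^T ] [ x     ]   [-c ]
  [ A    0  ] [ lambda ] = [ b ]

Solving the linear system:
  x*      = (-1.886, 0.2281, 3.114)
  lambda* = (4.7135, 3.5614)
  f(x*)   = 39.2588

x* = (-1.886, 0.2281, 3.114), lambda* = (4.7135, 3.5614)


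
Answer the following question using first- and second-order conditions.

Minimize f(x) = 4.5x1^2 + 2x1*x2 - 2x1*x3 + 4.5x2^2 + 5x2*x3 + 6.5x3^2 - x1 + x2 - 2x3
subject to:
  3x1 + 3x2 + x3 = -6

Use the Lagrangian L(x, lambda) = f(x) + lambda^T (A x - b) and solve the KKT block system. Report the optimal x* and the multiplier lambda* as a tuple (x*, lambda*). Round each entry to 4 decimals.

Form the Lagrangian:
  L(x, lambda) = (1/2) x^T Q x + c^T x + lambda^T (A x - b)
Stationarity (grad_x L = 0): Q x + c + A^T lambda = 0.
Primal feasibility: A x = b.

This gives the KKT block system:
  [ Q   A^T ] [ x     ]   [-c ]
  [ A    0  ] [ lambda ] = [ b ]

Solving the linear system:
  x*      = (-0.7718, -1.3136, 0.2561)
  lambda* = (3.6951)
  f(x*)   = 10.5584

x* = (-0.7718, -1.3136, 0.2561), lambda* = (3.6951)


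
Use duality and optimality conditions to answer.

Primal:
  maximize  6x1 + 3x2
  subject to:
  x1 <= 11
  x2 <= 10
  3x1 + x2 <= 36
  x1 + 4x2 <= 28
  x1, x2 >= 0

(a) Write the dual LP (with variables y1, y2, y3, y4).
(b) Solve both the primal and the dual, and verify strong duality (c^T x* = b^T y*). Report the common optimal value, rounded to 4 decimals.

The standard primal-dual pair for 'max c^T x s.t. A x <= b, x >= 0' is:
  Dual:  min b^T y  s.t.  A^T y >= c,  y >= 0.

So the dual LP is:
  minimize  11y1 + 10y2 + 36y3 + 28y4
  subject to:
    y1 + 3y3 + y4 >= 6
    y2 + y3 + 4y4 >= 3
    y1, y2, y3, y4 >= 0

Solving the primal: x* = (10.5455, 4.3636).
  primal value c^T x* = 76.3636.
Solving the dual: y* = (0, 0, 1.9091, 0.2727).
  dual value b^T y* = 76.3636.
Strong duality: c^T x* = b^T y*. Confirmed.

76.3636


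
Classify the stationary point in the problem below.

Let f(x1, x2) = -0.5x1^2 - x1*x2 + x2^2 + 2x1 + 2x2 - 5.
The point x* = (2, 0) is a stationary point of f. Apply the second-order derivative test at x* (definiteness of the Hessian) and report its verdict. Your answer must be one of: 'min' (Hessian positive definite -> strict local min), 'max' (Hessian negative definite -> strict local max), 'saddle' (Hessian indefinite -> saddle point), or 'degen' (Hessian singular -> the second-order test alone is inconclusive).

Compute the Hessian H = grad^2 f:
  H = [[-1, -1], [-1, 2]]
Verify stationarity: grad f(x*) = H x* + g = (0, 0).
Eigenvalues of H: -1.3028, 2.3028.
Eigenvalues have mixed signs, so H is indefinite -> x* is a saddle point.

saddle


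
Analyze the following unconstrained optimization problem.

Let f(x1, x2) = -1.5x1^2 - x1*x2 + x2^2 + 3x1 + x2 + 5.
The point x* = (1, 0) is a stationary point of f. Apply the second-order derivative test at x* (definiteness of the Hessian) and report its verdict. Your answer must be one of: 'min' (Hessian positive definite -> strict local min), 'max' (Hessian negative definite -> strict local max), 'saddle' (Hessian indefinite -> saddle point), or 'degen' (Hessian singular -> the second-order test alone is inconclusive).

Compute the Hessian H = grad^2 f:
  H = [[-3, -1], [-1, 2]]
Verify stationarity: grad f(x*) = H x* + g = (0, 0).
Eigenvalues of H: -3.1926, 2.1926.
Eigenvalues have mixed signs, so H is indefinite -> x* is a saddle point.

saddle


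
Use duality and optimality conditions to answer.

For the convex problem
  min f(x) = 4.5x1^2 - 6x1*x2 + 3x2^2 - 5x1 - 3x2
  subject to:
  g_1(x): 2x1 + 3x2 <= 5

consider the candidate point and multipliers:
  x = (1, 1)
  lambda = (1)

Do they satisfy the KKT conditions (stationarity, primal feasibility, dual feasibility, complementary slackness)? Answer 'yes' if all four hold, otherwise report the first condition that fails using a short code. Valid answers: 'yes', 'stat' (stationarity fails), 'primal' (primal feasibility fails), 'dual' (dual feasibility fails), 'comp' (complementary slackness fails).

Gradient of f: grad f(x) = Q x + c = (-2, -3)
Constraint values g_i(x) = a_i^T x - b_i:
  g_1((1, 1)) = 0
Stationarity residual: grad f(x) + sum_i lambda_i a_i = (0, 0)
  -> stationarity OK
Primal feasibility (all g_i <= 0): OK
Dual feasibility (all lambda_i >= 0): OK
Complementary slackness (lambda_i * g_i(x) = 0 for all i): OK

Verdict: yes, KKT holds.

yes


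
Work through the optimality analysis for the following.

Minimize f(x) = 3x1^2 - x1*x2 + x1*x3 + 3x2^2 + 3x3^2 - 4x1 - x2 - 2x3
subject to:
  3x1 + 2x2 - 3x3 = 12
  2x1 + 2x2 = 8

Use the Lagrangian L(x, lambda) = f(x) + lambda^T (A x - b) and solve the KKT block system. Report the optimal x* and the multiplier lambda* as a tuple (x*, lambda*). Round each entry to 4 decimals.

Form the Lagrangian:
  L(x, lambda) = (1/2) x^T Q x + c^T x + lambda^T (A x - b)
Stationarity (grad_x L = 0): Q x + c + A^T lambda = 0.
Primal feasibility: A x = b.

This gives the KKT block system:
  [ Q   A^T ] [ x     ]   [-c ]
  [ A    0  ] [ lambda ] = [ b ]

Solving the linear system:
  x*      = (2.3261, 1.6739, -0.558)
  lambda* = (-1.0072, -2.3514)
  f(x*)   = 10.5181

x* = (2.3261, 1.6739, -0.558), lambda* = (-1.0072, -2.3514)


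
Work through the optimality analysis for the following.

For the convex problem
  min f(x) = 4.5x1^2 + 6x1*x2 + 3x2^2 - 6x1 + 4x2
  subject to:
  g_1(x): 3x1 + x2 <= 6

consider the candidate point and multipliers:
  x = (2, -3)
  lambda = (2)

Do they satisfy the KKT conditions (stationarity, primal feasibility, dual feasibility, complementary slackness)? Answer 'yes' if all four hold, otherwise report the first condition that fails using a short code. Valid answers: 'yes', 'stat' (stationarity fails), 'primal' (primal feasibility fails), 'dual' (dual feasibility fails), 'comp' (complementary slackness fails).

Gradient of f: grad f(x) = Q x + c = (-6, -2)
Constraint values g_i(x) = a_i^T x - b_i:
  g_1((2, -3)) = -3
Stationarity residual: grad f(x) + sum_i lambda_i a_i = (0, 0)
  -> stationarity OK
Primal feasibility (all g_i <= 0): OK
Dual feasibility (all lambda_i >= 0): OK
Complementary slackness (lambda_i * g_i(x) = 0 for all i): FAILS

Verdict: the first failing condition is complementary_slackness -> comp.

comp


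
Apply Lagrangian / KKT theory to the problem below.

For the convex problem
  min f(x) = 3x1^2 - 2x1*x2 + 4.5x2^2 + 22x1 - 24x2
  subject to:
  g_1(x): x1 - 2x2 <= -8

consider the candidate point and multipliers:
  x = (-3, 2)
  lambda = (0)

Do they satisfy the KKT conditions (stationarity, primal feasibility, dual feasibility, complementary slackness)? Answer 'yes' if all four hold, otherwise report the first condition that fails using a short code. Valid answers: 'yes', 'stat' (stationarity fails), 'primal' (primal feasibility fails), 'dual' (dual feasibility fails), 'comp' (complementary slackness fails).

Gradient of f: grad f(x) = Q x + c = (0, 0)
Constraint values g_i(x) = a_i^T x - b_i:
  g_1((-3, 2)) = 1
Stationarity residual: grad f(x) + sum_i lambda_i a_i = (0, 0)
  -> stationarity OK
Primal feasibility (all g_i <= 0): FAILS
Dual feasibility (all lambda_i >= 0): OK
Complementary slackness (lambda_i * g_i(x) = 0 for all i): OK

Verdict: the first failing condition is primal_feasibility -> primal.

primal


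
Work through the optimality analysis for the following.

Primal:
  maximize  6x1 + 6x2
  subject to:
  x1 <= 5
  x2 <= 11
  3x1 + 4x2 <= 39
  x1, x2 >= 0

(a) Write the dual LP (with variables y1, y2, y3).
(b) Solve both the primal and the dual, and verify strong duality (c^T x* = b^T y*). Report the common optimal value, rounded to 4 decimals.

The standard primal-dual pair for 'max c^T x s.t. A x <= b, x >= 0' is:
  Dual:  min b^T y  s.t.  A^T y >= c,  y >= 0.

So the dual LP is:
  minimize  5y1 + 11y2 + 39y3
  subject to:
    y1 + 3y3 >= 6
    y2 + 4y3 >= 6
    y1, y2, y3 >= 0

Solving the primal: x* = (5, 6).
  primal value c^T x* = 66.
Solving the dual: y* = (1.5, 0, 1.5).
  dual value b^T y* = 66.
Strong duality: c^T x* = b^T y*. Confirmed.

66


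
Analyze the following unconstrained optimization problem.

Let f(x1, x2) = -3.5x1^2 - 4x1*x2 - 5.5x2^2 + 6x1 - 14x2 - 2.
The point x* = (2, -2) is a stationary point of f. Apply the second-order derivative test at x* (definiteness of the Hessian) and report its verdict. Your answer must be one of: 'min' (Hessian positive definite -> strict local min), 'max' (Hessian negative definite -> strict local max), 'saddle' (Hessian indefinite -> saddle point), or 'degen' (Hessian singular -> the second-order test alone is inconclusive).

Compute the Hessian H = grad^2 f:
  H = [[-7, -4], [-4, -11]]
Verify stationarity: grad f(x*) = H x* + g = (0, 0).
Eigenvalues of H: -13.4721, -4.5279.
Both eigenvalues < 0, so H is negative definite -> x* is a strict local max.

max


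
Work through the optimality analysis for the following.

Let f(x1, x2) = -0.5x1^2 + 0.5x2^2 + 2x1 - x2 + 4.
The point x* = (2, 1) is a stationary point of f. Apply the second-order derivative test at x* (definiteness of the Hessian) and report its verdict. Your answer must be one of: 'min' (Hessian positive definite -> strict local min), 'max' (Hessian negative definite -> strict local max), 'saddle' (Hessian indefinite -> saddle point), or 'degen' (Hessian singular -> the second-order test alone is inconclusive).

Compute the Hessian H = grad^2 f:
  H = [[-1, 0], [0, 1]]
Verify stationarity: grad f(x*) = H x* + g = (0, 0).
Eigenvalues of H: -1, 1.
Eigenvalues have mixed signs, so H is indefinite -> x* is a saddle point.

saddle


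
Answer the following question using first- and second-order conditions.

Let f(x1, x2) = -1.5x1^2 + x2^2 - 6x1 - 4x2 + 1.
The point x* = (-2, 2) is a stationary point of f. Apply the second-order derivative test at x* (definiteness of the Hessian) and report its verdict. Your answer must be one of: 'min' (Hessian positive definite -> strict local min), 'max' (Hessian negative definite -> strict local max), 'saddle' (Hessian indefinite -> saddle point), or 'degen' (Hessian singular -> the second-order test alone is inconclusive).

Compute the Hessian H = grad^2 f:
  H = [[-3, 0], [0, 2]]
Verify stationarity: grad f(x*) = H x* + g = (0, 0).
Eigenvalues of H: -3, 2.
Eigenvalues have mixed signs, so H is indefinite -> x* is a saddle point.

saddle
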